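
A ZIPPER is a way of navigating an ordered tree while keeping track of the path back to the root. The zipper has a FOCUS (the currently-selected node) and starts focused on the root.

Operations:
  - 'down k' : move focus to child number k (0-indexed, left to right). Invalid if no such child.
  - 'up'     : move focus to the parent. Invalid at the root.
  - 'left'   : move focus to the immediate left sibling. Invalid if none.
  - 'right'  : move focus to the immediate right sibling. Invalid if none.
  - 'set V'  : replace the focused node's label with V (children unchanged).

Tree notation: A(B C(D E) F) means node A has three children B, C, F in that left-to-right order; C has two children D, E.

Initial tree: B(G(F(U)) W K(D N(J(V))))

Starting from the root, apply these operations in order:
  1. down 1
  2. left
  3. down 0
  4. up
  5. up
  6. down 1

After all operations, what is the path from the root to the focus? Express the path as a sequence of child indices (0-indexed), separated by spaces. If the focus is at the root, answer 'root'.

Answer: 1

Derivation:
Step 1 (down 1): focus=W path=1 depth=1 children=[] left=['G'] right=['K'] parent=B
Step 2 (left): focus=G path=0 depth=1 children=['F'] left=[] right=['W', 'K'] parent=B
Step 3 (down 0): focus=F path=0/0 depth=2 children=['U'] left=[] right=[] parent=G
Step 4 (up): focus=G path=0 depth=1 children=['F'] left=[] right=['W', 'K'] parent=B
Step 5 (up): focus=B path=root depth=0 children=['G', 'W', 'K'] (at root)
Step 6 (down 1): focus=W path=1 depth=1 children=[] left=['G'] right=['K'] parent=B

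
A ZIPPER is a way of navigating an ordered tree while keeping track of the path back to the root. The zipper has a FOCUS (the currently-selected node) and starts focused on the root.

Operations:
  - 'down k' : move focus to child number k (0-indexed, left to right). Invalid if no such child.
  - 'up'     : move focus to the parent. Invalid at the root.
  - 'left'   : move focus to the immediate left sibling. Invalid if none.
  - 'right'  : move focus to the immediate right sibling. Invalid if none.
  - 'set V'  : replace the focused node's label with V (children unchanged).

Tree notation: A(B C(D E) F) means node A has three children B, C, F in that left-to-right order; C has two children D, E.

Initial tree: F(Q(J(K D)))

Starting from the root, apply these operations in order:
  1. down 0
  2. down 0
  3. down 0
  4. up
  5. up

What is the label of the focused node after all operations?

Step 1 (down 0): focus=Q path=0 depth=1 children=['J'] left=[] right=[] parent=F
Step 2 (down 0): focus=J path=0/0 depth=2 children=['K', 'D'] left=[] right=[] parent=Q
Step 3 (down 0): focus=K path=0/0/0 depth=3 children=[] left=[] right=['D'] parent=J
Step 4 (up): focus=J path=0/0 depth=2 children=['K', 'D'] left=[] right=[] parent=Q
Step 5 (up): focus=Q path=0 depth=1 children=['J'] left=[] right=[] parent=F

Answer: Q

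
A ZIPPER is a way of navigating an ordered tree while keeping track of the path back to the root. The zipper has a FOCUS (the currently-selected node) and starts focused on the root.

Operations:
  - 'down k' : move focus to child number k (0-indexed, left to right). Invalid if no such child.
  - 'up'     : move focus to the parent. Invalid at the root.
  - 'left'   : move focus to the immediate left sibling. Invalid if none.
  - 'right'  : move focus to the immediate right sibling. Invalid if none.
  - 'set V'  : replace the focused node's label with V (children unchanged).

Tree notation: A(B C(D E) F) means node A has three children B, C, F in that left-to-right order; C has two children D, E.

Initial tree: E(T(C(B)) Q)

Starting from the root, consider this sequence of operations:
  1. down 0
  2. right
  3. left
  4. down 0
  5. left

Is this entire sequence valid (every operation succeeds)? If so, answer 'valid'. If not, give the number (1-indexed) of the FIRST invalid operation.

Answer: 5

Derivation:
Step 1 (down 0): focus=T path=0 depth=1 children=['C'] left=[] right=['Q'] parent=E
Step 2 (right): focus=Q path=1 depth=1 children=[] left=['T'] right=[] parent=E
Step 3 (left): focus=T path=0 depth=1 children=['C'] left=[] right=['Q'] parent=E
Step 4 (down 0): focus=C path=0/0 depth=2 children=['B'] left=[] right=[] parent=T
Step 5 (left): INVALID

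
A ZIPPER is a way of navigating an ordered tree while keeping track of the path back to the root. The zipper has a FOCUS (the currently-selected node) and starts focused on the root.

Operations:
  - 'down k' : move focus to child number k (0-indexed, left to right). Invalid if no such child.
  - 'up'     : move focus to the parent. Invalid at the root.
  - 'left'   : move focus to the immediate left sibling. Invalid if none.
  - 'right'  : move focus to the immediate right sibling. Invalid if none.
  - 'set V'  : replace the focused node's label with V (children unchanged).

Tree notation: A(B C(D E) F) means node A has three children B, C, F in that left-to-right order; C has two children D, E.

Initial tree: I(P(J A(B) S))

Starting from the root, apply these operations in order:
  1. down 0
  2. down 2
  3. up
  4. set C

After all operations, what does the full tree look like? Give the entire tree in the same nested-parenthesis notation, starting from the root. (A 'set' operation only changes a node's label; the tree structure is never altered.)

Answer: I(C(J A(B) S))

Derivation:
Step 1 (down 0): focus=P path=0 depth=1 children=['J', 'A', 'S'] left=[] right=[] parent=I
Step 2 (down 2): focus=S path=0/2 depth=2 children=[] left=['J', 'A'] right=[] parent=P
Step 3 (up): focus=P path=0 depth=1 children=['J', 'A', 'S'] left=[] right=[] parent=I
Step 4 (set C): focus=C path=0 depth=1 children=['J', 'A', 'S'] left=[] right=[] parent=I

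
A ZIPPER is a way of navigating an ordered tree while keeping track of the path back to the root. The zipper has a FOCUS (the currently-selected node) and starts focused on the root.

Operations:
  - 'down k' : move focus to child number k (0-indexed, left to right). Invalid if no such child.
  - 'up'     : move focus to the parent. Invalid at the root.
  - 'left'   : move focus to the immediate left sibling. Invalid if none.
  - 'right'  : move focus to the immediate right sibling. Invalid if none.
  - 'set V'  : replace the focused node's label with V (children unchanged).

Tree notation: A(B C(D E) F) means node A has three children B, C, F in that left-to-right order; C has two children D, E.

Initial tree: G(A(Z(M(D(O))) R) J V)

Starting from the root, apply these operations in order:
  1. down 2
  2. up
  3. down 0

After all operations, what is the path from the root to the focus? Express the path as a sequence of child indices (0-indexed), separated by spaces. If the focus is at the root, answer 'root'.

Answer: 0

Derivation:
Step 1 (down 2): focus=V path=2 depth=1 children=[] left=['A', 'J'] right=[] parent=G
Step 2 (up): focus=G path=root depth=0 children=['A', 'J', 'V'] (at root)
Step 3 (down 0): focus=A path=0 depth=1 children=['Z', 'R'] left=[] right=['J', 'V'] parent=G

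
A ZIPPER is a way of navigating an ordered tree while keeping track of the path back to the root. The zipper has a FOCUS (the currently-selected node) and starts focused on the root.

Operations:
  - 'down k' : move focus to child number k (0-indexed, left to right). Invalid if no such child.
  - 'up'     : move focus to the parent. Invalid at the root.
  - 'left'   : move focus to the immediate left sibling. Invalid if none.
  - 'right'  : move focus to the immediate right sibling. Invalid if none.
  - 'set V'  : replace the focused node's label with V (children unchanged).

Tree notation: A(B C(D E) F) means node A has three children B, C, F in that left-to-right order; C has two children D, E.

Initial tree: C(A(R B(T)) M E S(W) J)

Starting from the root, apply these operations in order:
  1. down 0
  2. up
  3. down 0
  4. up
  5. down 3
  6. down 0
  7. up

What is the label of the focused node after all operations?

Step 1 (down 0): focus=A path=0 depth=1 children=['R', 'B'] left=[] right=['M', 'E', 'S', 'J'] parent=C
Step 2 (up): focus=C path=root depth=0 children=['A', 'M', 'E', 'S', 'J'] (at root)
Step 3 (down 0): focus=A path=0 depth=1 children=['R', 'B'] left=[] right=['M', 'E', 'S', 'J'] parent=C
Step 4 (up): focus=C path=root depth=0 children=['A', 'M', 'E', 'S', 'J'] (at root)
Step 5 (down 3): focus=S path=3 depth=1 children=['W'] left=['A', 'M', 'E'] right=['J'] parent=C
Step 6 (down 0): focus=W path=3/0 depth=2 children=[] left=[] right=[] parent=S
Step 7 (up): focus=S path=3 depth=1 children=['W'] left=['A', 'M', 'E'] right=['J'] parent=C

Answer: S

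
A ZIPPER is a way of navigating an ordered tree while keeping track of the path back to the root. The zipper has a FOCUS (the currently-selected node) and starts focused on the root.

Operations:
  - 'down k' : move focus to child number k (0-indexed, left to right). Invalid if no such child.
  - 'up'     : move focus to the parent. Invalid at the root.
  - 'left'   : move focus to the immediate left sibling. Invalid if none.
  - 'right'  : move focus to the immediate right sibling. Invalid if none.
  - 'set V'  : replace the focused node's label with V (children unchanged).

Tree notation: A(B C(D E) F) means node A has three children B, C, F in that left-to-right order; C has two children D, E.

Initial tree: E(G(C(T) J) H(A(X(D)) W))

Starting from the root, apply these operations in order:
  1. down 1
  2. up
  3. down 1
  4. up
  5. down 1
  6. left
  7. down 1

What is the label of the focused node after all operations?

Step 1 (down 1): focus=H path=1 depth=1 children=['A', 'W'] left=['G'] right=[] parent=E
Step 2 (up): focus=E path=root depth=0 children=['G', 'H'] (at root)
Step 3 (down 1): focus=H path=1 depth=1 children=['A', 'W'] left=['G'] right=[] parent=E
Step 4 (up): focus=E path=root depth=0 children=['G', 'H'] (at root)
Step 5 (down 1): focus=H path=1 depth=1 children=['A', 'W'] left=['G'] right=[] parent=E
Step 6 (left): focus=G path=0 depth=1 children=['C', 'J'] left=[] right=['H'] parent=E
Step 7 (down 1): focus=J path=0/1 depth=2 children=[] left=['C'] right=[] parent=G

Answer: J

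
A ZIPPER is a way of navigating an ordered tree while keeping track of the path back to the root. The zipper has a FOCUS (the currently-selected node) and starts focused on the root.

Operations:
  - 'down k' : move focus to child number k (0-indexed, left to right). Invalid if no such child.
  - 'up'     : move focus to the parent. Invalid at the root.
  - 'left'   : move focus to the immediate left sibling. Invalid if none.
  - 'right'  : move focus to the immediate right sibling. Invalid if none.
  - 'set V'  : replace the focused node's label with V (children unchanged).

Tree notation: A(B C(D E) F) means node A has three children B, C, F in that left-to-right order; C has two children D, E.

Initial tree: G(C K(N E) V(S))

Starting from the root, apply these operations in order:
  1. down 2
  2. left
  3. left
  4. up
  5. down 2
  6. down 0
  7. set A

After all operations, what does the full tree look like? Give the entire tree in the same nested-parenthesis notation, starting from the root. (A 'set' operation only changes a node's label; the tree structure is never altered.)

Answer: G(C K(N E) V(A))

Derivation:
Step 1 (down 2): focus=V path=2 depth=1 children=['S'] left=['C', 'K'] right=[] parent=G
Step 2 (left): focus=K path=1 depth=1 children=['N', 'E'] left=['C'] right=['V'] parent=G
Step 3 (left): focus=C path=0 depth=1 children=[] left=[] right=['K', 'V'] parent=G
Step 4 (up): focus=G path=root depth=0 children=['C', 'K', 'V'] (at root)
Step 5 (down 2): focus=V path=2 depth=1 children=['S'] left=['C', 'K'] right=[] parent=G
Step 6 (down 0): focus=S path=2/0 depth=2 children=[] left=[] right=[] parent=V
Step 7 (set A): focus=A path=2/0 depth=2 children=[] left=[] right=[] parent=V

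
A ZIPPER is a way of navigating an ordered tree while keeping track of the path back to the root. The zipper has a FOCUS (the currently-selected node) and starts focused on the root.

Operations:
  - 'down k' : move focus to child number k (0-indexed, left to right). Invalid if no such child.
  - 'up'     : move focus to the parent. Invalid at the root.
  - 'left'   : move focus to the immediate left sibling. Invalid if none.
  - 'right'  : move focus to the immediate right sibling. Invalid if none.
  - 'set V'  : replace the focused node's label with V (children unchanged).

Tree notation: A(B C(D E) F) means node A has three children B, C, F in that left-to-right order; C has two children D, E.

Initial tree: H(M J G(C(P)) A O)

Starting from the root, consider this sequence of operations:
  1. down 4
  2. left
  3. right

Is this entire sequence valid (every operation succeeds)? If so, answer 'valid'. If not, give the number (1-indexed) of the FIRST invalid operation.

Step 1 (down 4): focus=O path=4 depth=1 children=[] left=['M', 'J', 'G', 'A'] right=[] parent=H
Step 2 (left): focus=A path=3 depth=1 children=[] left=['M', 'J', 'G'] right=['O'] parent=H
Step 3 (right): focus=O path=4 depth=1 children=[] left=['M', 'J', 'G', 'A'] right=[] parent=H

Answer: valid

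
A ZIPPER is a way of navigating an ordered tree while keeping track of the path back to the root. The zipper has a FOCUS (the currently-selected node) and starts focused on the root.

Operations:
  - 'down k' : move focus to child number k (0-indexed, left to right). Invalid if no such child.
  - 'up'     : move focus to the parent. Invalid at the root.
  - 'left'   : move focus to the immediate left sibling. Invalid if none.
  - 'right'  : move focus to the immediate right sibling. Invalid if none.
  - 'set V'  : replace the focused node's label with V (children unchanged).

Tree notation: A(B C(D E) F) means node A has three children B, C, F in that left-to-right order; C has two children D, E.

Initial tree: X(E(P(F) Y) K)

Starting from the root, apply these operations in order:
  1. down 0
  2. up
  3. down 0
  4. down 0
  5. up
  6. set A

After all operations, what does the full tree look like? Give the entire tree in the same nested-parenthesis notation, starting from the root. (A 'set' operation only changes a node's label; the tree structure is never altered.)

Answer: X(A(P(F) Y) K)

Derivation:
Step 1 (down 0): focus=E path=0 depth=1 children=['P', 'Y'] left=[] right=['K'] parent=X
Step 2 (up): focus=X path=root depth=0 children=['E', 'K'] (at root)
Step 3 (down 0): focus=E path=0 depth=1 children=['P', 'Y'] left=[] right=['K'] parent=X
Step 4 (down 0): focus=P path=0/0 depth=2 children=['F'] left=[] right=['Y'] parent=E
Step 5 (up): focus=E path=0 depth=1 children=['P', 'Y'] left=[] right=['K'] parent=X
Step 6 (set A): focus=A path=0 depth=1 children=['P', 'Y'] left=[] right=['K'] parent=X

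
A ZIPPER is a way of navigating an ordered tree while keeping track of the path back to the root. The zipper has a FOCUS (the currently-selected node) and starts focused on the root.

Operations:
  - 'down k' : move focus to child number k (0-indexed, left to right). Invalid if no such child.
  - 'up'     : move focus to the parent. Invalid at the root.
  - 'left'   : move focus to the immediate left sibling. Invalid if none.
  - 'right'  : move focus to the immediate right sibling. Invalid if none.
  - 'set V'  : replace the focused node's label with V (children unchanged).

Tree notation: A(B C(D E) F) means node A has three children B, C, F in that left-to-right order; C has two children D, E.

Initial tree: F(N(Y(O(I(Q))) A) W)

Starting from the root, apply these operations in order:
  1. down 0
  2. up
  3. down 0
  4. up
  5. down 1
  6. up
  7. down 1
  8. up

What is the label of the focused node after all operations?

Step 1 (down 0): focus=N path=0 depth=1 children=['Y', 'A'] left=[] right=['W'] parent=F
Step 2 (up): focus=F path=root depth=0 children=['N', 'W'] (at root)
Step 3 (down 0): focus=N path=0 depth=1 children=['Y', 'A'] left=[] right=['W'] parent=F
Step 4 (up): focus=F path=root depth=0 children=['N', 'W'] (at root)
Step 5 (down 1): focus=W path=1 depth=1 children=[] left=['N'] right=[] parent=F
Step 6 (up): focus=F path=root depth=0 children=['N', 'W'] (at root)
Step 7 (down 1): focus=W path=1 depth=1 children=[] left=['N'] right=[] parent=F
Step 8 (up): focus=F path=root depth=0 children=['N', 'W'] (at root)

Answer: F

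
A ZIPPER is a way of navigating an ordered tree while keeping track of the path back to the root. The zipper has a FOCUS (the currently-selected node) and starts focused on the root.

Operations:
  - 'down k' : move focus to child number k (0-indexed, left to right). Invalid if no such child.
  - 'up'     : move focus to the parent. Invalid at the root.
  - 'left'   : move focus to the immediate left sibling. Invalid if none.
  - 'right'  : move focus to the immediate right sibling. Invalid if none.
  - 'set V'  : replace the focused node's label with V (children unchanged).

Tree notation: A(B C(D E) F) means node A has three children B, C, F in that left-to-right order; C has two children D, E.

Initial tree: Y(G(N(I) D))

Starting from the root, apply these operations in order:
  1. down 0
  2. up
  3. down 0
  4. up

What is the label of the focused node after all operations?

Answer: Y

Derivation:
Step 1 (down 0): focus=G path=0 depth=1 children=['N', 'D'] left=[] right=[] parent=Y
Step 2 (up): focus=Y path=root depth=0 children=['G'] (at root)
Step 3 (down 0): focus=G path=0 depth=1 children=['N', 'D'] left=[] right=[] parent=Y
Step 4 (up): focus=Y path=root depth=0 children=['G'] (at root)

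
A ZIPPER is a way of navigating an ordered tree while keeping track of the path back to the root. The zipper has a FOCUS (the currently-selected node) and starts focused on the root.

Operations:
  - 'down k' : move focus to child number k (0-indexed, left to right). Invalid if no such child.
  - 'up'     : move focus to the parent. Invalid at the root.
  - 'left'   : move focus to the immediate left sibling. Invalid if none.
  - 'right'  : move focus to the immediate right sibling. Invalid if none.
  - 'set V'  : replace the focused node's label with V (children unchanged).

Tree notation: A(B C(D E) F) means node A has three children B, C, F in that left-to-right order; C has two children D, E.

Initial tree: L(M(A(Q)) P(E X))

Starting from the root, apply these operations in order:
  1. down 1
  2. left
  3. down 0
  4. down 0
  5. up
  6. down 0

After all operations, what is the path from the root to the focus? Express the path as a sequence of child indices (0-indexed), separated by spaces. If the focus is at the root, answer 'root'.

Step 1 (down 1): focus=P path=1 depth=1 children=['E', 'X'] left=['M'] right=[] parent=L
Step 2 (left): focus=M path=0 depth=1 children=['A'] left=[] right=['P'] parent=L
Step 3 (down 0): focus=A path=0/0 depth=2 children=['Q'] left=[] right=[] parent=M
Step 4 (down 0): focus=Q path=0/0/0 depth=3 children=[] left=[] right=[] parent=A
Step 5 (up): focus=A path=0/0 depth=2 children=['Q'] left=[] right=[] parent=M
Step 6 (down 0): focus=Q path=0/0/0 depth=3 children=[] left=[] right=[] parent=A

Answer: 0 0 0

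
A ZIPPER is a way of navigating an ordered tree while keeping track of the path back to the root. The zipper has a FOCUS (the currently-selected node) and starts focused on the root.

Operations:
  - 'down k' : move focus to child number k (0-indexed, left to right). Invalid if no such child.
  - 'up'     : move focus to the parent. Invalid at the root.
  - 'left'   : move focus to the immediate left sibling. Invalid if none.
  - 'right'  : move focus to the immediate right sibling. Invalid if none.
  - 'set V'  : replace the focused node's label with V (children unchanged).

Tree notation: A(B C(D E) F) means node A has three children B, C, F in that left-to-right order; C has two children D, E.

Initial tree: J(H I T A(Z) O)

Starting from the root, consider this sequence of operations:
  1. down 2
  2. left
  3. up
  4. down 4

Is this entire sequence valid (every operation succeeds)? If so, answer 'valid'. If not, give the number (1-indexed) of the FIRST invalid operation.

Answer: valid

Derivation:
Step 1 (down 2): focus=T path=2 depth=1 children=[] left=['H', 'I'] right=['A', 'O'] parent=J
Step 2 (left): focus=I path=1 depth=1 children=[] left=['H'] right=['T', 'A', 'O'] parent=J
Step 3 (up): focus=J path=root depth=0 children=['H', 'I', 'T', 'A', 'O'] (at root)
Step 4 (down 4): focus=O path=4 depth=1 children=[] left=['H', 'I', 'T', 'A'] right=[] parent=J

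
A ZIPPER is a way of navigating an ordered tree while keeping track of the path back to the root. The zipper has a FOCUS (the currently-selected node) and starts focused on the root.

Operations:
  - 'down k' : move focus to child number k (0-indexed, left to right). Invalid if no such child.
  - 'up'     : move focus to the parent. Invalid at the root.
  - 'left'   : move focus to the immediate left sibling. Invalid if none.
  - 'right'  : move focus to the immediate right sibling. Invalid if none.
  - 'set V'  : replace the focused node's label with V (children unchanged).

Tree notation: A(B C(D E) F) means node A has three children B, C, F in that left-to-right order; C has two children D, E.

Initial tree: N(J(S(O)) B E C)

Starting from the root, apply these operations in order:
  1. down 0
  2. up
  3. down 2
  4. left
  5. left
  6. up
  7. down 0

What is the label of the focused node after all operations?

Answer: J

Derivation:
Step 1 (down 0): focus=J path=0 depth=1 children=['S'] left=[] right=['B', 'E', 'C'] parent=N
Step 2 (up): focus=N path=root depth=0 children=['J', 'B', 'E', 'C'] (at root)
Step 3 (down 2): focus=E path=2 depth=1 children=[] left=['J', 'B'] right=['C'] parent=N
Step 4 (left): focus=B path=1 depth=1 children=[] left=['J'] right=['E', 'C'] parent=N
Step 5 (left): focus=J path=0 depth=1 children=['S'] left=[] right=['B', 'E', 'C'] parent=N
Step 6 (up): focus=N path=root depth=0 children=['J', 'B', 'E', 'C'] (at root)
Step 7 (down 0): focus=J path=0 depth=1 children=['S'] left=[] right=['B', 'E', 'C'] parent=N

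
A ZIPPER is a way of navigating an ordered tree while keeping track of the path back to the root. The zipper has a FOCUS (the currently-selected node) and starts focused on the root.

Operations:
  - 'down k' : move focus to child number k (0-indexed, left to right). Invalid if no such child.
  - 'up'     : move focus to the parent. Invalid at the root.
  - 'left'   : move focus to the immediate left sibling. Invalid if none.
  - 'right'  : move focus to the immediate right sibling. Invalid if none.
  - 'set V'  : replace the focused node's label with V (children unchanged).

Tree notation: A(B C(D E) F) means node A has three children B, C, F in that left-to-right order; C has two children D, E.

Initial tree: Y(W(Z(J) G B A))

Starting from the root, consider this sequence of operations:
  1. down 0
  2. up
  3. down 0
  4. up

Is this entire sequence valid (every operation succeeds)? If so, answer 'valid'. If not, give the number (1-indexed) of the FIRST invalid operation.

Answer: valid

Derivation:
Step 1 (down 0): focus=W path=0 depth=1 children=['Z', 'G', 'B', 'A'] left=[] right=[] parent=Y
Step 2 (up): focus=Y path=root depth=0 children=['W'] (at root)
Step 3 (down 0): focus=W path=0 depth=1 children=['Z', 'G', 'B', 'A'] left=[] right=[] parent=Y
Step 4 (up): focus=Y path=root depth=0 children=['W'] (at root)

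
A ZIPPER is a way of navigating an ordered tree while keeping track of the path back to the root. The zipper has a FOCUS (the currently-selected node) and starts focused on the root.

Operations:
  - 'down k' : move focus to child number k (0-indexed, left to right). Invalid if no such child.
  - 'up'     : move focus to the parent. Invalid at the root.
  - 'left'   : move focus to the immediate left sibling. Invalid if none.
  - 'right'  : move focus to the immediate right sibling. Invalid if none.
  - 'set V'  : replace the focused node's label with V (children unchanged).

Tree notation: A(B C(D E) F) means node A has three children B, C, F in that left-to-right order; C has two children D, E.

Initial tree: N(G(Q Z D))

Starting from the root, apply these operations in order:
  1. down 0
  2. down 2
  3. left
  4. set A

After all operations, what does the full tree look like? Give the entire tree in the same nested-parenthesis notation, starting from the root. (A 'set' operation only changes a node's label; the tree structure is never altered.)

Answer: N(G(Q A D))

Derivation:
Step 1 (down 0): focus=G path=0 depth=1 children=['Q', 'Z', 'D'] left=[] right=[] parent=N
Step 2 (down 2): focus=D path=0/2 depth=2 children=[] left=['Q', 'Z'] right=[] parent=G
Step 3 (left): focus=Z path=0/1 depth=2 children=[] left=['Q'] right=['D'] parent=G
Step 4 (set A): focus=A path=0/1 depth=2 children=[] left=['Q'] right=['D'] parent=G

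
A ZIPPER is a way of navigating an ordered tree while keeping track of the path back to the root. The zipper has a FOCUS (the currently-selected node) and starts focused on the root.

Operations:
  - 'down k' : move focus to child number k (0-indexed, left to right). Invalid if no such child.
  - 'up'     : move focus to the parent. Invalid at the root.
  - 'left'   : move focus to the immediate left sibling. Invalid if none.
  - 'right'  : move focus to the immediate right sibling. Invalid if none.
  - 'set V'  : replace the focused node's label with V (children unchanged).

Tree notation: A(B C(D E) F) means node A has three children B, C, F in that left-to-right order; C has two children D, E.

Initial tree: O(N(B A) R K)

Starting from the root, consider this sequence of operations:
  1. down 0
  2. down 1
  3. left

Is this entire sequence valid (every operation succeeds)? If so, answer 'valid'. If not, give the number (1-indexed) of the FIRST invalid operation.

Step 1 (down 0): focus=N path=0 depth=1 children=['B', 'A'] left=[] right=['R', 'K'] parent=O
Step 2 (down 1): focus=A path=0/1 depth=2 children=[] left=['B'] right=[] parent=N
Step 3 (left): focus=B path=0/0 depth=2 children=[] left=[] right=['A'] parent=N

Answer: valid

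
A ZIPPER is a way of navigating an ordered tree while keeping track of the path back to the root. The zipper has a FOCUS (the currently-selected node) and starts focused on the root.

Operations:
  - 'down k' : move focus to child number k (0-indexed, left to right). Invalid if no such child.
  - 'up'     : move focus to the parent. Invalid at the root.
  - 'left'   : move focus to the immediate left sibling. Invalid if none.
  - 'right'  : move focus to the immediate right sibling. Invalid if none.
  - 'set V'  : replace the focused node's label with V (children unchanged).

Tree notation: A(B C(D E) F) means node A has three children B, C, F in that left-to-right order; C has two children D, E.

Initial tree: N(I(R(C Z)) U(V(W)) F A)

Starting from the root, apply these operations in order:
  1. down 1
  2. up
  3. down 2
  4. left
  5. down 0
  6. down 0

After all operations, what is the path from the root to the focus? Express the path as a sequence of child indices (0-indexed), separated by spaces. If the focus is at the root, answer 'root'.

Answer: 1 0 0

Derivation:
Step 1 (down 1): focus=U path=1 depth=1 children=['V'] left=['I'] right=['F', 'A'] parent=N
Step 2 (up): focus=N path=root depth=0 children=['I', 'U', 'F', 'A'] (at root)
Step 3 (down 2): focus=F path=2 depth=1 children=[] left=['I', 'U'] right=['A'] parent=N
Step 4 (left): focus=U path=1 depth=1 children=['V'] left=['I'] right=['F', 'A'] parent=N
Step 5 (down 0): focus=V path=1/0 depth=2 children=['W'] left=[] right=[] parent=U
Step 6 (down 0): focus=W path=1/0/0 depth=3 children=[] left=[] right=[] parent=V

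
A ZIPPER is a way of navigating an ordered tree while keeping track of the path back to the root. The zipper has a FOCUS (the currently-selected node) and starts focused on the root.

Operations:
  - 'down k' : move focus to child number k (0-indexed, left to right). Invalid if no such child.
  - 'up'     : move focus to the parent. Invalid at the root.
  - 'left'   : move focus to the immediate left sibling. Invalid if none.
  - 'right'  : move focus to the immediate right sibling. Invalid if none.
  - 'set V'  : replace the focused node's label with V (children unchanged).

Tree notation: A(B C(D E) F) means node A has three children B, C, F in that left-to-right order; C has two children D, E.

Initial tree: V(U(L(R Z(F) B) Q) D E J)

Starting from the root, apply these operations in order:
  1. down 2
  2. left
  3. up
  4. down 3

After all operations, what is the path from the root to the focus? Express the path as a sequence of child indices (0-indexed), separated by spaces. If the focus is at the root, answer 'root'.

Answer: 3

Derivation:
Step 1 (down 2): focus=E path=2 depth=1 children=[] left=['U', 'D'] right=['J'] parent=V
Step 2 (left): focus=D path=1 depth=1 children=[] left=['U'] right=['E', 'J'] parent=V
Step 3 (up): focus=V path=root depth=0 children=['U', 'D', 'E', 'J'] (at root)
Step 4 (down 3): focus=J path=3 depth=1 children=[] left=['U', 'D', 'E'] right=[] parent=V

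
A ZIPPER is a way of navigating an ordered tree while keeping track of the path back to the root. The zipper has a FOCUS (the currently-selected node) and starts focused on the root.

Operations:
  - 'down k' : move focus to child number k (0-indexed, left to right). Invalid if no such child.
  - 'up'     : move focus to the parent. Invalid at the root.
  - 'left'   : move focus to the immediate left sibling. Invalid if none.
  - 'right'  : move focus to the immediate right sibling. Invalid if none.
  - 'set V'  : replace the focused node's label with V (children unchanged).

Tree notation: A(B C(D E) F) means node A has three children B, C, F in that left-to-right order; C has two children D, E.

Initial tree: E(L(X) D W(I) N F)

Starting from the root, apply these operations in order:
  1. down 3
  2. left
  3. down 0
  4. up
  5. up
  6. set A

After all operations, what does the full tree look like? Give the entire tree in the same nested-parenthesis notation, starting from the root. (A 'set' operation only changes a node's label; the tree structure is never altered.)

Step 1 (down 3): focus=N path=3 depth=1 children=[] left=['L', 'D', 'W'] right=['F'] parent=E
Step 2 (left): focus=W path=2 depth=1 children=['I'] left=['L', 'D'] right=['N', 'F'] parent=E
Step 3 (down 0): focus=I path=2/0 depth=2 children=[] left=[] right=[] parent=W
Step 4 (up): focus=W path=2 depth=1 children=['I'] left=['L', 'D'] right=['N', 'F'] parent=E
Step 5 (up): focus=E path=root depth=0 children=['L', 'D', 'W', 'N', 'F'] (at root)
Step 6 (set A): focus=A path=root depth=0 children=['L', 'D', 'W', 'N', 'F'] (at root)

Answer: A(L(X) D W(I) N F)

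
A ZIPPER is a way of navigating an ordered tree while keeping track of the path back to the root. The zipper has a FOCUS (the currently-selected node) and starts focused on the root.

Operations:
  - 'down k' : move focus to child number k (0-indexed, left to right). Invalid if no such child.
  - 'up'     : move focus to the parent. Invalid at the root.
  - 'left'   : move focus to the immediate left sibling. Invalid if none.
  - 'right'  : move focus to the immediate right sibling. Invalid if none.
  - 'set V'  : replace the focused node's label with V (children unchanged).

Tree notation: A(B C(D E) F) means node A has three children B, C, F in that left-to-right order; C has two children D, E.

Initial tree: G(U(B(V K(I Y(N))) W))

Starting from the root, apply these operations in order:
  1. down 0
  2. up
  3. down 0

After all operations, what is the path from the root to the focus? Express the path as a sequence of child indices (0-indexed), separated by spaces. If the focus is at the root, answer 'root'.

Answer: 0

Derivation:
Step 1 (down 0): focus=U path=0 depth=1 children=['B', 'W'] left=[] right=[] parent=G
Step 2 (up): focus=G path=root depth=0 children=['U'] (at root)
Step 3 (down 0): focus=U path=0 depth=1 children=['B', 'W'] left=[] right=[] parent=G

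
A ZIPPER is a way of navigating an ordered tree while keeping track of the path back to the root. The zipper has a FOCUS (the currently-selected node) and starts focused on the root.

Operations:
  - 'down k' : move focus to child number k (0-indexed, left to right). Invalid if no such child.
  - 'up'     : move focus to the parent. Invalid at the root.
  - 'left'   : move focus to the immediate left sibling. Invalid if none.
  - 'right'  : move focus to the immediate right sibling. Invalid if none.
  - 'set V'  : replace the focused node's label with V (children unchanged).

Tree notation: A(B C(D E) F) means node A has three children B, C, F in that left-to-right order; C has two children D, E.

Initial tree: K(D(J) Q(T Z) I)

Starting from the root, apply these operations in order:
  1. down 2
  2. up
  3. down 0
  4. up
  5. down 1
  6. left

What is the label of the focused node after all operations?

Answer: D

Derivation:
Step 1 (down 2): focus=I path=2 depth=1 children=[] left=['D', 'Q'] right=[] parent=K
Step 2 (up): focus=K path=root depth=0 children=['D', 'Q', 'I'] (at root)
Step 3 (down 0): focus=D path=0 depth=1 children=['J'] left=[] right=['Q', 'I'] parent=K
Step 4 (up): focus=K path=root depth=0 children=['D', 'Q', 'I'] (at root)
Step 5 (down 1): focus=Q path=1 depth=1 children=['T', 'Z'] left=['D'] right=['I'] parent=K
Step 6 (left): focus=D path=0 depth=1 children=['J'] left=[] right=['Q', 'I'] parent=K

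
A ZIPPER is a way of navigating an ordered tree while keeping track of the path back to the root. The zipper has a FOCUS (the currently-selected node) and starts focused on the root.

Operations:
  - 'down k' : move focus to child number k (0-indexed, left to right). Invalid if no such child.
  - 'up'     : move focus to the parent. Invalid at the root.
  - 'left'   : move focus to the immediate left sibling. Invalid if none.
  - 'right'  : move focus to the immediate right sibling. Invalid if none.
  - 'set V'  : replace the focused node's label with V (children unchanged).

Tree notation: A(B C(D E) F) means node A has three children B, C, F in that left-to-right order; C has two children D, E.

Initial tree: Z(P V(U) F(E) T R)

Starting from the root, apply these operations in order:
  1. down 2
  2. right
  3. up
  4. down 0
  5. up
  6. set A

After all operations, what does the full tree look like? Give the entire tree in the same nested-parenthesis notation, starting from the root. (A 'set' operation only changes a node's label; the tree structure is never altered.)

Answer: A(P V(U) F(E) T R)

Derivation:
Step 1 (down 2): focus=F path=2 depth=1 children=['E'] left=['P', 'V'] right=['T', 'R'] parent=Z
Step 2 (right): focus=T path=3 depth=1 children=[] left=['P', 'V', 'F'] right=['R'] parent=Z
Step 3 (up): focus=Z path=root depth=0 children=['P', 'V', 'F', 'T', 'R'] (at root)
Step 4 (down 0): focus=P path=0 depth=1 children=[] left=[] right=['V', 'F', 'T', 'R'] parent=Z
Step 5 (up): focus=Z path=root depth=0 children=['P', 'V', 'F', 'T', 'R'] (at root)
Step 6 (set A): focus=A path=root depth=0 children=['P', 'V', 'F', 'T', 'R'] (at root)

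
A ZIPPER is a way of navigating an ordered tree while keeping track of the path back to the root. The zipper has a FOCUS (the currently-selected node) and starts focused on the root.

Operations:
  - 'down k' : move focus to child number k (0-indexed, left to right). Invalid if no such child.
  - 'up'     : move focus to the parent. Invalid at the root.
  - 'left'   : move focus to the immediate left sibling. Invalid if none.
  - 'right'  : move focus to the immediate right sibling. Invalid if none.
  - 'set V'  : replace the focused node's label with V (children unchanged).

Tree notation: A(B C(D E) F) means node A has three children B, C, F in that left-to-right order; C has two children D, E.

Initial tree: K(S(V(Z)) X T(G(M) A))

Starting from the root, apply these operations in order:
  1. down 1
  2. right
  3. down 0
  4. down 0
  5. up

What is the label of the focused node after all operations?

Answer: G

Derivation:
Step 1 (down 1): focus=X path=1 depth=1 children=[] left=['S'] right=['T'] parent=K
Step 2 (right): focus=T path=2 depth=1 children=['G', 'A'] left=['S', 'X'] right=[] parent=K
Step 3 (down 0): focus=G path=2/0 depth=2 children=['M'] left=[] right=['A'] parent=T
Step 4 (down 0): focus=M path=2/0/0 depth=3 children=[] left=[] right=[] parent=G
Step 5 (up): focus=G path=2/0 depth=2 children=['M'] left=[] right=['A'] parent=T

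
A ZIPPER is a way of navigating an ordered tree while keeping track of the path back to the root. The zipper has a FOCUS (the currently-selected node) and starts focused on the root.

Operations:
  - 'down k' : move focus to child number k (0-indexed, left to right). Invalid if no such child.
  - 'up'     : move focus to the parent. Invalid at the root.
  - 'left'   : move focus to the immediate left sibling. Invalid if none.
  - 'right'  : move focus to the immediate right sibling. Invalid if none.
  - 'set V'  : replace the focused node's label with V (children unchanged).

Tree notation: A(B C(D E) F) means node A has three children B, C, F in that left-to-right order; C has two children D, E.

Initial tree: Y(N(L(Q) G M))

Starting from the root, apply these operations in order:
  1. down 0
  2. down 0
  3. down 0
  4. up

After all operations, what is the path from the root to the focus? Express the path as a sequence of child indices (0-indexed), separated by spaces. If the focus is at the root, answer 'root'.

Step 1 (down 0): focus=N path=0 depth=1 children=['L', 'G', 'M'] left=[] right=[] parent=Y
Step 2 (down 0): focus=L path=0/0 depth=2 children=['Q'] left=[] right=['G', 'M'] parent=N
Step 3 (down 0): focus=Q path=0/0/0 depth=3 children=[] left=[] right=[] parent=L
Step 4 (up): focus=L path=0/0 depth=2 children=['Q'] left=[] right=['G', 'M'] parent=N

Answer: 0 0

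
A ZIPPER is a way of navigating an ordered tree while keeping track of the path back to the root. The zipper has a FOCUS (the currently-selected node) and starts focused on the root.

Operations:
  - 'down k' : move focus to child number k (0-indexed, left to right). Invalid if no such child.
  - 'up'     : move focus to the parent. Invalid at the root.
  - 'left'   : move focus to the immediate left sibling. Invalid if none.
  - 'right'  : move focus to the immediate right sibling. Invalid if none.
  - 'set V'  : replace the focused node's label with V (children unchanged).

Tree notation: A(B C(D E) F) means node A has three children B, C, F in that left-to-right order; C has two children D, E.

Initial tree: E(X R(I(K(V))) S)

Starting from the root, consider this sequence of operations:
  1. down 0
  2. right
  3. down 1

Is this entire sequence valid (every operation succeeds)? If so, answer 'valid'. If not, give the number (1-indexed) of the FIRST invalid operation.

Step 1 (down 0): focus=X path=0 depth=1 children=[] left=[] right=['R', 'S'] parent=E
Step 2 (right): focus=R path=1 depth=1 children=['I'] left=['X'] right=['S'] parent=E
Step 3 (down 1): INVALID

Answer: 3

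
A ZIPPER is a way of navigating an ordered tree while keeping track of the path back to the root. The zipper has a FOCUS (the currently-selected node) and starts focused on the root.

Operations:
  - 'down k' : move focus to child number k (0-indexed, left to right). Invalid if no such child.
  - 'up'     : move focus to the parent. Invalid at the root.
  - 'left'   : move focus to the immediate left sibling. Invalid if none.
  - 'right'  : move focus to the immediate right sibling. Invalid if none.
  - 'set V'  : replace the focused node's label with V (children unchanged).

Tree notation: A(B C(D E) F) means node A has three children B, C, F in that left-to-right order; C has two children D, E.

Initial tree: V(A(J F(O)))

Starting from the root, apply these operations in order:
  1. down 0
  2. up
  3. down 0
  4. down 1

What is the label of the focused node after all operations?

Answer: F

Derivation:
Step 1 (down 0): focus=A path=0 depth=1 children=['J', 'F'] left=[] right=[] parent=V
Step 2 (up): focus=V path=root depth=0 children=['A'] (at root)
Step 3 (down 0): focus=A path=0 depth=1 children=['J', 'F'] left=[] right=[] parent=V
Step 4 (down 1): focus=F path=0/1 depth=2 children=['O'] left=['J'] right=[] parent=A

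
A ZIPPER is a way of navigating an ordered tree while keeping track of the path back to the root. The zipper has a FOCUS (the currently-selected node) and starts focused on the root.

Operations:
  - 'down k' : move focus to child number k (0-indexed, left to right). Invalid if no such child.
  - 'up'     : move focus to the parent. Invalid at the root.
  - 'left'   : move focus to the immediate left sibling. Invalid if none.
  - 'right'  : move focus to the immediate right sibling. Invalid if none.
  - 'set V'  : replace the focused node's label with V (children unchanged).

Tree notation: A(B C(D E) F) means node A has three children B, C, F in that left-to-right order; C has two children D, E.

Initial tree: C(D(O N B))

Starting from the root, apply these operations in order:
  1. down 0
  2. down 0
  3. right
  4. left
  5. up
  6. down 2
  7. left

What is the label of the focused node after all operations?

Answer: N

Derivation:
Step 1 (down 0): focus=D path=0 depth=1 children=['O', 'N', 'B'] left=[] right=[] parent=C
Step 2 (down 0): focus=O path=0/0 depth=2 children=[] left=[] right=['N', 'B'] parent=D
Step 3 (right): focus=N path=0/1 depth=2 children=[] left=['O'] right=['B'] parent=D
Step 4 (left): focus=O path=0/0 depth=2 children=[] left=[] right=['N', 'B'] parent=D
Step 5 (up): focus=D path=0 depth=1 children=['O', 'N', 'B'] left=[] right=[] parent=C
Step 6 (down 2): focus=B path=0/2 depth=2 children=[] left=['O', 'N'] right=[] parent=D
Step 7 (left): focus=N path=0/1 depth=2 children=[] left=['O'] right=['B'] parent=D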